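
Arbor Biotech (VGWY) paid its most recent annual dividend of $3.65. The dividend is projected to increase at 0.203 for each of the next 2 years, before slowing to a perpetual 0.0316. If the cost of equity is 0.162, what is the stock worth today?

Two-stage DDM. Project D₁…D_2 at 0.203, terminal growth 0.0316, discount at r = 0.162.
D_1 = 4.3910
D_2 = 5.2823
Terminal value at t=2: TV = D_3/(r−g) = 5.4492/(0.162−0.0316) = 41.7886
P₀ = 4.3910/(1+0.162)^1 + 5.2823/(1+0.162)^2 + 41.7886/(1+0.162)^2 = 38.6398

$38.64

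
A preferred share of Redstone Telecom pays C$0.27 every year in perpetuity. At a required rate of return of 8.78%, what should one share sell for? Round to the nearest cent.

C$3.08

Zero-growth DDM (perpetuity): P₀ = D/r = 0.27 / 0.0878 = 3.0752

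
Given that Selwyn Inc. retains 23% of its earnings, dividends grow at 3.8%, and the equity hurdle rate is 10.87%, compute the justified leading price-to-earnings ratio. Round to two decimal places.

Payout ratio b = 1 − 0.23 = 0.77.
Justified leading P/E = b/(r−g) = 0.77/(0.1087−0.038) = 10.8911

10.89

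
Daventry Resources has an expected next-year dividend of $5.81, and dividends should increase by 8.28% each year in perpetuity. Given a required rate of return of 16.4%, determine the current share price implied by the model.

Gordon growth model: P₀ = D₁/(r − g), with D₁ = 5.81 given directly.
P₀ = 5.8100 / (0.164 − 0.0828) = 5.8100 / 0.0812 = 71.5517

$71.55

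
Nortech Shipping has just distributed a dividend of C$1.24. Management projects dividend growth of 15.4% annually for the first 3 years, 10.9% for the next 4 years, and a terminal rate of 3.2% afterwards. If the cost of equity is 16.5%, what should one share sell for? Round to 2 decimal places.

Three-stage DDM. Project D₁…D_7; terminal Gordon value at t=7 with g = 0.032; discount at r = 0.165.
D_1 = 1.4310
D_2 = 1.6513
D_3 = 1.9056
D_4 = 2.1133
D_5 = 2.3437
D_6 = 2.5992
D_7 = 2.8825
TV_7 = 2.9747/(0.165−0.032) = 22.3663
P₀ = Σ Dₜ/(1+r)ᵗ + TV_7/(1+r)^7 = 15.5980

C$15.60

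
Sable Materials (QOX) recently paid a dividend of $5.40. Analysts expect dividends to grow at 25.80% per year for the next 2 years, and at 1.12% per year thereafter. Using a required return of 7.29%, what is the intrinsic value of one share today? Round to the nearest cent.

$135.43

Two-stage DDM. Project D₁…D_2 at 0.258, terminal growth 0.0112, discount at r = 0.0729.
D_1 = 6.7932
D_2 = 8.5458
Terminal value at t=2: TV = D_3/(r−g) = 8.6416/(0.0729−0.0112) = 140.0577
P₀ = 6.7932/(1+0.0729)^1 + 8.5458/(1+0.0729)^2 + 140.0577/(1+0.0729)^2 = 135.4270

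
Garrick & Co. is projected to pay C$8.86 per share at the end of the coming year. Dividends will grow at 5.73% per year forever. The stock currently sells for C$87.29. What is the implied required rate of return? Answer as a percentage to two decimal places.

15.88%

Rearranging the constant-growth DDM: r = D₁/P₀ + g.
r = 8.8600 / 87.29 + 0.0573 = 0.10150 + 0.0573 = 0.15880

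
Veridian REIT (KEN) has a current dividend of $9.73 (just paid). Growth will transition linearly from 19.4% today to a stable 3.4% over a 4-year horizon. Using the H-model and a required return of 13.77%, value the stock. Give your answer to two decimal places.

H-model: P₀ = D₀[(1+g_L) + H(g_S−g_L)]/(r−g_L), with H = 4/2 = 2.
P₀ = 9.73 × [(1+0.034) + 2×(0.194−0.034)] / (0.1377−0.034)
   = 9.73 × 1.3540 / 0.1037 = 127.0436

$127.04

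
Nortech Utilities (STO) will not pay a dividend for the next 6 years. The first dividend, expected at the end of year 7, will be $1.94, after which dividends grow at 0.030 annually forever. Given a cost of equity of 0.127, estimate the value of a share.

$9.76

Deferred-dividend DDM. At t=6 the remaining stream is a growing perpetuity with first payment D_7 = 1.94.
V_6 = D_7/(r−g) = 1.94/(0.127−0.03) = 20.0000
P₀ = V_6/(1+r)^6 = 20.0000/(1+0.127)^6 = 9.7608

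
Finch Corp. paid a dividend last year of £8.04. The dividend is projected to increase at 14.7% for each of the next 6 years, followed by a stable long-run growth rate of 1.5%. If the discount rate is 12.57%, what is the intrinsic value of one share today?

£134.03

Two-stage DDM. Project D₁…D_6 at 0.147, terminal growth 0.015, discount at r = 0.1257.
D_1 = 9.2219
D_2 = 10.5775
D_3 = 12.1324
D_4 = 13.9158
D_5 = 15.9615
D_6 = 18.3078
Terminal value at t=6: TV = D_7/(r−g) = 18.5824/(0.1257−0.015) = 167.8630
P₀ = 9.2219/(1+0.1257)^1 + 10.5775/(1+0.1257)^2 + 12.1324/(1+0.1257)^3 + 13.9158/(1+0.1257)^4 + 15.9615/(1+0.1257)^5 + 18.3078/(1+0.1257)^6 + 167.8630/(1+0.1257)^6 = 134.0308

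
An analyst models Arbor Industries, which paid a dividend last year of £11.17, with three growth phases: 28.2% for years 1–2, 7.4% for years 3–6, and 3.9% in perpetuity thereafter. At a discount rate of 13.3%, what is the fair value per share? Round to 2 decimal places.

£204.71

Three-stage DDM. Project D₁…D_6; terminal Gordon value at t=6 with g = 0.039; discount at r = 0.133.
D_1 = 14.3199
D_2 = 18.3582
D_3 = 19.7167
D_4 = 21.1757
D_5 = 22.7427
D_6 = 24.4257
TV_6 = 25.3783/(0.133−0.039) = 269.9815
P₀ = Σ Dₜ/(1+r)ᵗ + TV_6/(1+r)^6 = 204.7056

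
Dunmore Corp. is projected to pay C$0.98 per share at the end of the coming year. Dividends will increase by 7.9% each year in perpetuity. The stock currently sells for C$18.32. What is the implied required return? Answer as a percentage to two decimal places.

Rearranging the constant-growth DDM: r = D₁/P₀ + g.
r = 0.9800 / 18.32 + 0.079 = 0.05349 + 0.079 = 0.13249

13.25%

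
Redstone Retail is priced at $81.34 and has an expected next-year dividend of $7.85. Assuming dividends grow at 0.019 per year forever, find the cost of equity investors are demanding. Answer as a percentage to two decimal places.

Rearranging the constant-growth DDM: r = D₁/P₀ + g.
r = 7.8500 / 81.34 + 0.019 = 0.09651 + 0.019 = 0.11551

11.55%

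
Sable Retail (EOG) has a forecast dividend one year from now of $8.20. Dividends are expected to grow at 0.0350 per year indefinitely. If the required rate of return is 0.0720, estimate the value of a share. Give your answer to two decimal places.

$221.62

Gordon growth model: P₀ = D₁/(r − g), with D₁ = 8.20 given directly.
P₀ = 8.2000 / (0.072 − 0.035) = 8.2000 / 0.037 = 221.6216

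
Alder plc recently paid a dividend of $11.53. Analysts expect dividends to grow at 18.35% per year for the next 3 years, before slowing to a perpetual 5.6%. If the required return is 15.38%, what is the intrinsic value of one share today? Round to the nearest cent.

$170.76

Two-stage DDM. Project D₁…D_3 at 0.1835, terminal growth 0.056, discount at r = 0.1538.
D_1 = 13.6458
D_2 = 16.1498
D_3 = 19.1132
Terminal value at t=3: TV = D_4/(r−g) = 20.1836/(0.1538−0.056) = 206.3760
P₀ = 13.6458/(1+0.1538)^1 + 16.1498/(1+0.1538)^2 + 19.1132/(1+0.1538)^3 + 206.3760/(1+0.1538)^3 = 170.7608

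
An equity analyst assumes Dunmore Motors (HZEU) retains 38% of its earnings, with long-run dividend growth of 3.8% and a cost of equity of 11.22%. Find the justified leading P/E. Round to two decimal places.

8.36

Payout ratio b = 1 − 0.38 = 0.62.
Justified leading P/E = b/(r−g) = 0.62/(0.1122−0.038) = 8.3558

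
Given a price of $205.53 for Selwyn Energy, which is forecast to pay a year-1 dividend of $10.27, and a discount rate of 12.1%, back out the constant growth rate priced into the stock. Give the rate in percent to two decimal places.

7.10%

From P₀ = D₁/(r − g), the implied growth is g = r − D₁/P₀.
g = 0.121 − 10.27/205.53 = 0.121 − 0.04997 = 0.07103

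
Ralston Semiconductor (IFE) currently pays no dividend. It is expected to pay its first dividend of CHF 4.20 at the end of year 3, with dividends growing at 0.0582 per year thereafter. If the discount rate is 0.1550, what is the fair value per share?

CHF 32.52

Deferred-dividend DDM. At t=2 the remaining stream is a growing perpetuity with first payment D_3 = 4.20.
V_2 = D_3/(r−g) = 4.20/(0.155−0.0582) = 43.3884
P₀ = V_2/(1+r)^2 = 43.3884/(1+0.155)^2 = 32.5245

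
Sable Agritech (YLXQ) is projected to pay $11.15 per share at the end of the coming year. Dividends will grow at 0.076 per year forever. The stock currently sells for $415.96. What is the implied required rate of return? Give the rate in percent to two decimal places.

Rearranging the constant-growth DDM: r = D₁/P₀ + g.
r = 11.1500 / 415.96 + 0.076 = 0.02681 + 0.076 = 0.10281

10.28%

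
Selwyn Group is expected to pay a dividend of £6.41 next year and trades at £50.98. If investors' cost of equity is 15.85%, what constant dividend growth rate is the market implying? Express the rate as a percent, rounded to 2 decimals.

3.28%

From P₀ = D₁/(r − g), the implied growth is g = r − D₁/P₀.
g = 0.1585 − 6.41/50.98 = 0.1585 − 0.12574 = 0.03276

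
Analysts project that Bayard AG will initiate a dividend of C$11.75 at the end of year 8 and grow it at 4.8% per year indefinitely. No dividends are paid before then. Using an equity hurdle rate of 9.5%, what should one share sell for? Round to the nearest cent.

C$132.45

Deferred-dividend DDM. At t=7 the remaining stream is a growing perpetuity with first payment D_8 = 11.75.
V_7 = D_8/(r−g) = 11.75/(0.095−0.048) = 250.0000
P₀ = V_7/(1+r)^7 = 250.0000/(1+0.095)^7 = 132.4467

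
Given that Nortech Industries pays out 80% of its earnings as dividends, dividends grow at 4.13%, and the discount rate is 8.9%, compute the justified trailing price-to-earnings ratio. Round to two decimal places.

17.46

Justified trailing P/E = b(1+g)/(r−g) = 0.80×(1+0.0413)/(0.089−0.0413) = 17.4642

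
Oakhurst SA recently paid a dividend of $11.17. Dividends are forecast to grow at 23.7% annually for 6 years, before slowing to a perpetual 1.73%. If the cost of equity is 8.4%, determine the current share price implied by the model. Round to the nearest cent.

$485.31

Two-stage DDM. Project D₁…D_6 at 0.237, terminal growth 0.0173, discount at r = 0.084.
D_1 = 13.8173
D_2 = 17.0920
D_3 = 21.1428
D_4 = 26.1536
D_5 = 32.3520
D_6 = 40.0195
Terminal value at t=6: TV = D_7/(r−g) = 40.7118/(0.084−0.0173) = 610.3720
P₀ = 13.8173/(1+0.084)^1 + 17.0920/(1+0.084)^2 + 21.1428/(1+0.084)^3 + 26.1536/(1+0.084)^4 + 32.3520/(1+0.084)^5 + 40.0195/(1+0.084)^6 + 610.3720/(1+0.084)^6 = 485.3134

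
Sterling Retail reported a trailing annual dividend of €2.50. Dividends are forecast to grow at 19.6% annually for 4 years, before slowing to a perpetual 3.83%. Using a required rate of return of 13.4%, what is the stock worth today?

Two-stage DDM. Project D₁…D_4 at 0.196, terminal growth 0.0383, discount at r = 0.134.
D_1 = 2.9900
D_2 = 3.5760
D_3 = 4.2769
D_4 = 5.1152
Terminal value at t=4: TV = D_5/(r−g) = 5.3111/(0.134−0.0383) = 55.4978
P₀ = 2.9900/(1+0.134)^1 + 3.5760/(1+0.134)^2 + 4.2769/(1+0.134)^3 + 5.1152/(1+0.134)^4 + 55.4978/(1+0.134)^4 = 45.0038

€45.00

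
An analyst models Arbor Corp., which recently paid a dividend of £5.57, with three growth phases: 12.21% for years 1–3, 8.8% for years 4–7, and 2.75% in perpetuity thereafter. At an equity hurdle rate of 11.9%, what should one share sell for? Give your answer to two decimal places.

Three-stage DDM. Project D₁…D_7; terminal Gordon value at t=7 with g = 0.0275; discount at r = 0.119.
D_1 = 6.2501
D_2 = 7.0132
D_3 = 7.8695
D_4 = 8.5621
D_5 = 9.3155
D_6 = 10.1353
D_7 = 11.0272
TV_7 = 11.3305/(0.119−0.0275) = 123.8301
P₀ = Σ Dₜ/(1+r)ᵗ + TV_7/(1+r)^7 = 94.1208

£94.12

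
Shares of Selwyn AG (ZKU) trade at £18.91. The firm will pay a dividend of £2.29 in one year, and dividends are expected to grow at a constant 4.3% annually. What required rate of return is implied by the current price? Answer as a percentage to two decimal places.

16.41%

Rearranging the constant-growth DDM: r = D₁/P₀ + g.
r = 2.2900 / 18.91 + 0.043 = 0.12110 + 0.043 = 0.16410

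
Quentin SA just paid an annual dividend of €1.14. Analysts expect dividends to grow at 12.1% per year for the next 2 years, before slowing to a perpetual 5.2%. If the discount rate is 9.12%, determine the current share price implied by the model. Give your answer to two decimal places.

Two-stage DDM. Project D₁…D_2 at 0.121, terminal growth 0.052, discount at r = 0.0912.
D_1 = 1.2779
D_2 = 1.4326
Terminal value at t=2: TV = D_3/(r−g) = 1.5071/(0.0912−0.052) = 38.4455
P₀ = 1.2779/(1+0.0912)^1 + 1.4326/(1+0.0912)^2 + 38.4455/(1+0.0912)^2 = 34.6619

€34.66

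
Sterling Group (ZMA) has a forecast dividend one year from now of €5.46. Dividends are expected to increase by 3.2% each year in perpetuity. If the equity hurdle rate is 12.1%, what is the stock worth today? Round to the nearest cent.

€61.35

Gordon growth model: P₀ = D₁/(r − g), with D₁ = 5.46 given directly.
P₀ = 5.4600 / (0.121 − 0.032) = 5.4600 / 0.089 = 61.3483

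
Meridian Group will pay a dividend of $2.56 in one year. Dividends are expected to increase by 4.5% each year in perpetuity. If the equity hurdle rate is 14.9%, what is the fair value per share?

$24.62

Gordon growth model: P₀ = D₁/(r − g), with D₁ = 2.56 given directly.
P₀ = 2.5600 / (0.149 − 0.045) = 2.5600 / 0.104 = 24.6154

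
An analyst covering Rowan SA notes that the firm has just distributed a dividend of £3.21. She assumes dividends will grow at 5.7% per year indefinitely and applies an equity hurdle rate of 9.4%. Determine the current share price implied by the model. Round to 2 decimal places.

Gordon growth model: P₀ = D₁/(r − g). D₁ = 3.21 × (1 + 0.057) = 3.3930.
P₀ = 3.3930 / (0.094 − 0.057) = 3.3930 / 0.037 = 91.7019

£91.70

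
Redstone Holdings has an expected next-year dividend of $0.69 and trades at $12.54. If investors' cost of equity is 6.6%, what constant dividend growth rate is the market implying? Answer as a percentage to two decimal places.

From P₀ = D₁/(r − g), the implied growth is g = r − D₁/P₀.
g = 0.066 − 0.69/12.54 = 0.066 − 0.05502 = 0.01098

1.10%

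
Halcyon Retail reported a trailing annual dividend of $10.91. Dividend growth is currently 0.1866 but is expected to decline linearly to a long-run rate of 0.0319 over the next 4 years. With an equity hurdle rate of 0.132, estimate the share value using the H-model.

H-model: P₀ = D₀[(1+g_L) + H(g_S−g_L)]/(r−g_L), with H = 4/2 = 2.
P₀ = 10.91 × [(1+0.0319) + 2×(0.1866−0.0319)] / (0.132−0.0319)
   = 10.91 × 1.3413 / 0.1001 = 146.1896

$146.19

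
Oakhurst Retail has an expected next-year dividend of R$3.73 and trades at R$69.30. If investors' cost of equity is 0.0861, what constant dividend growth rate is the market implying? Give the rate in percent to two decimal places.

From P₀ = D₁/(r − g), the implied growth is g = r − D₁/P₀.
g = 0.0861 − 3.73/69.30 = 0.0861 − 0.05382 = 0.03228

3.23%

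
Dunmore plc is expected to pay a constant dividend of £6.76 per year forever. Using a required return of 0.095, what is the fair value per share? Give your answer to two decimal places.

Zero-growth DDM (perpetuity): P₀ = D/r = 6.76 / 0.095 = 71.1579

£71.16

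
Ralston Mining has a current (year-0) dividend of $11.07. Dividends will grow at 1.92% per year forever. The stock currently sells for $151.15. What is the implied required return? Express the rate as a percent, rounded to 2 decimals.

Rearranging the constant-growth DDM: r = D₁/P₀ + g.
D₁ = 11.07 × (1 + 0.0192) = 11.2825.
r = 11.2825 / 151.15 + 0.0192 = 0.07464 + 0.0192 = 0.09384

9.38%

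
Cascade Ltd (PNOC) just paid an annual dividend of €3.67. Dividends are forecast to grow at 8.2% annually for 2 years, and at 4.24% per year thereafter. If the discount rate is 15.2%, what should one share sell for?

Two-stage DDM. Project D₁…D_2 at 0.082, terminal growth 0.0424, discount at r = 0.152.
D_1 = 3.9709
D_2 = 4.2966
Terminal value at t=2: TV = D_3/(r−g) = 4.4787/(0.152−0.0424) = 40.8643
P₀ = 3.9709/(1+0.152)^1 + 4.2966/(1+0.152)^2 + 40.8643/(1+0.152)^2 = 37.4767

€37.48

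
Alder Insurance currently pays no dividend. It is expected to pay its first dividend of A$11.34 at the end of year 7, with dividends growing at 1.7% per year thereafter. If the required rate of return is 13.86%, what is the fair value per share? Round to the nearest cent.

A$42.80

Deferred-dividend DDM. At t=6 the remaining stream is a growing perpetuity with first payment D_7 = 11.34.
V_6 = D_7/(r−g) = 11.34/(0.1386−0.017) = 93.2566
P₀ = V_6/(1+r)^6 = 93.2566/(1+0.1386)^6 = 42.8009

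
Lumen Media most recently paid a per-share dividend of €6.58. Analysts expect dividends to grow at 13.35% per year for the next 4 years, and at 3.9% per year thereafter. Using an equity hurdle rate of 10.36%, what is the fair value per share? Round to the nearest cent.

€145.93

Two-stage DDM. Project D₁…D_4 at 0.1335, terminal growth 0.039, discount at r = 0.1036.
D_1 = 7.4584
D_2 = 8.4541
D_3 = 9.5828
D_4 = 10.8621
Terminal value at t=4: TV = D_5/(r−g) = 11.2857/(0.1036−0.039) = 174.7009
P₀ = 7.4584/(1+0.1036)^1 + 8.4541/(1+0.1036)^2 + 9.5828/(1+0.1036)^3 + 10.8621/(1+0.1036)^4 + 174.7009/(1+0.1036)^4 = 145.9254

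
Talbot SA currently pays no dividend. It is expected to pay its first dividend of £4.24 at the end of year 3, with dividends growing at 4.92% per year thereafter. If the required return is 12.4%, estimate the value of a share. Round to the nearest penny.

£44.87

Deferred-dividend DDM. At t=2 the remaining stream is a growing perpetuity with first payment D_3 = 4.24.
V_2 = D_3/(r−g) = 4.24/(0.124−0.0492) = 56.6845
P₀ = V_2/(1+r)^2 = 56.6845/(1+0.124)^2 = 44.8675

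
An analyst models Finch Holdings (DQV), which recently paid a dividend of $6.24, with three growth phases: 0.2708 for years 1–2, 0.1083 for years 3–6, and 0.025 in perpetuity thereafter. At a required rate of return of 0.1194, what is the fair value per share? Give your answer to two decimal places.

$130.41

Three-stage DDM. Project D₁…D_6; terminal Gordon value at t=6 with g = 0.025; discount at r = 0.1194.
D_1 = 7.9298
D_2 = 10.0772
D_3 = 11.1685
D_4 = 12.3781
D_5 = 13.7186
D_6 = 15.2044
TV_6 = 15.5845/(0.1194−0.025) = 165.0898
P₀ = Σ Dₜ/(1+r)ᵗ + TV_6/(1+r)^6 = 130.4138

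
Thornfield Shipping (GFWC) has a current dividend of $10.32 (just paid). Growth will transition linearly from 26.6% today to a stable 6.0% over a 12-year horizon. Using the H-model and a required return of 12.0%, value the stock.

H-model: P₀ = D₀[(1+g_L) + H(g_S−g_L)]/(r−g_L), with H = 12/2 = 6.
P₀ = 10.32 × [(1+0.06) + 6×(0.266−0.06)] / (0.12−0.06)
   = 10.32 × 2.2960 / 0.06 = 394.9120

$394.91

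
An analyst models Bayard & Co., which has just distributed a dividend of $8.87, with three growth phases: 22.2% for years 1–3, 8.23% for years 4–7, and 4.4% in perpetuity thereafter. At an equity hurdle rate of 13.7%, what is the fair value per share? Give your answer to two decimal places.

Three-stage DDM. Project D₁…D_7; terminal Gordon value at t=7 with g = 0.044; discount at r = 0.137.
D_1 = 10.8391
D_2 = 13.2454
D_3 = 16.1859
D_4 = 17.5180
D_5 = 18.9597
D_6 = 20.5201
D_7 = 22.2089
TV_7 = 23.1861/(0.137−0.044) = 249.3133
P₀ = Σ Dₜ/(1+r)ᵗ + TV_7/(1+r)^7 = 171.2785

$171.28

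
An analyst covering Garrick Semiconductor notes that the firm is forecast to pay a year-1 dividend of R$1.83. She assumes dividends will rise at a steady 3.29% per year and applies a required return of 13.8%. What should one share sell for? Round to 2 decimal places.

Gordon growth model: P₀ = D₁/(r − g), with D₁ = 1.83 given directly.
P₀ = 1.8300 / (0.138 − 0.0329) = 1.8300 / 0.1051 = 17.4120

R$17.41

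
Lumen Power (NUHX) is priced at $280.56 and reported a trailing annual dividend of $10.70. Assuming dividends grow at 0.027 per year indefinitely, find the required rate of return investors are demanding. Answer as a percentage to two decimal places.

6.62%

Rearranging the constant-growth DDM: r = D₁/P₀ + g.
D₁ = 10.70 × (1 + 0.027) = 10.9889.
r = 10.9889 / 280.56 + 0.027 = 0.03917 + 0.027 = 0.06617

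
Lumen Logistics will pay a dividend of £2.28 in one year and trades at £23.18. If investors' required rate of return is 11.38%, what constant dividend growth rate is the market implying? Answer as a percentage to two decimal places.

1.54%

From P₀ = D₁/(r − g), the implied growth is g = r − D₁/P₀.
g = 0.1138 − 2.28/23.18 = 0.1138 − 0.09836 = 0.01544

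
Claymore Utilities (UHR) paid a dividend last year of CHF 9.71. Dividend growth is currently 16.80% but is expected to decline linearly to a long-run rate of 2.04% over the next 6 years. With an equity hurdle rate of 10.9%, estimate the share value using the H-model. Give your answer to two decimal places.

CHF 160.36

H-model: P₀ = D₀[(1+g_L) + H(g_S−g_L)]/(r−g_L), with H = 6/2 = 3.
P₀ = 9.71 × [(1+0.0204) + 3×(0.168−0.0204)] / (0.109−0.0204)
   = 9.71 × 1.4632 / 0.0886 = 160.3575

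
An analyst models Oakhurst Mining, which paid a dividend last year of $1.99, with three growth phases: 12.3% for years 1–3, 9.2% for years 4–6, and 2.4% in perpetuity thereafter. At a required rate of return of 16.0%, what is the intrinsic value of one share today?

$21.74

Three-stage DDM. Project D₁…D_6; terminal Gordon value at t=6 with g = 0.024; discount at r = 0.16.
D_1 = 2.2348
D_2 = 2.5096
D_3 = 2.8183
D_4 = 3.0776
D_5 = 3.3608
D_6 = 3.6700
TV_6 = 3.7580/(0.16−0.024) = 27.6326
P₀ = Σ Dₜ/(1+r)ᵗ + TV_6/(1+r)^6 = 21.7449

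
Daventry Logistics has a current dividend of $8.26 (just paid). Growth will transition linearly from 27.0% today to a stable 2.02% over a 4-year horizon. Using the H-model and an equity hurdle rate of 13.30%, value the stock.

$111.29

H-model: P₀ = D₀[(1+g_L) + H(g_S−g_L)]/(r−g_L), with H = 4/2 = 2.
P₀ = 8.26 × [(1+0.0202) + 2×(0.27−0.0202)] / (0.133−0.0202)
   = 8.26 × 1.5198 / 0.1128 = 111.2903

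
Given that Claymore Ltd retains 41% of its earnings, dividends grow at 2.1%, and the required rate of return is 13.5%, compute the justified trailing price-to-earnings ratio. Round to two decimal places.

5.28

Payout ratio b = 1 − 0.41 = 0.59.
Justified trailing P/E = b(1+g)/(r−g) = 0.59×(1+0.021)/(0.135−0.021) = 5.2841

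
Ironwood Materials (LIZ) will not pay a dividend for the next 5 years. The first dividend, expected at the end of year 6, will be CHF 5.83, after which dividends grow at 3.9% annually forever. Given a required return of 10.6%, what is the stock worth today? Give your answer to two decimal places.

CHF 52.58

Deferred-dividend DDM. At t=5 the remaining stream is a growing perpetuity with first payment D_6 = 5.83.
V_5 = D_6/(r−g) = 5.83/(0.106−0.039) = 87.0149
P₀ = V_5/(1+r)^5 = 87.0149/(1+0.106)^5 = 52.5797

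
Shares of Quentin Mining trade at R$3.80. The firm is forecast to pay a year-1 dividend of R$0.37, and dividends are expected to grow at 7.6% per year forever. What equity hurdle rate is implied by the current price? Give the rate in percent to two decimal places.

Rearranging the constant-growth DDM: r = D₁/P₀ + g.
r = 0.3700 / 3.80 + 0.076 = 0.09737 + 0.076 = 0.17337

17.34%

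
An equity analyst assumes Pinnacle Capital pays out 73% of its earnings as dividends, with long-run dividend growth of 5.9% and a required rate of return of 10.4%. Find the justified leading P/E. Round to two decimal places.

16.22

Justified leading P/E = b/(r−g) = 0.73/(0.104−0.059) = 16.2222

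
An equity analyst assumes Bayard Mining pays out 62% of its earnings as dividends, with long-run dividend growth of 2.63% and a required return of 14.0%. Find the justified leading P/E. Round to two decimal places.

5.45

Justified leading P/E = b/(r−g) = 0.62/(0.14−0.0263) = 5.4529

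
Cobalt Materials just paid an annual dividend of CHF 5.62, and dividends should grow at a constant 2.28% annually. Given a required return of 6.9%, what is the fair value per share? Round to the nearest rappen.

Gordon growth model: P₀ = D₁/(r − g). D₁ = 5.62 × (1 + 0.0228) = 5.7481.
P₀ = 5.7481 / (0.069 − 0.0228) = 5.7481 / 0.0462 = 124.4185

CHF 124.42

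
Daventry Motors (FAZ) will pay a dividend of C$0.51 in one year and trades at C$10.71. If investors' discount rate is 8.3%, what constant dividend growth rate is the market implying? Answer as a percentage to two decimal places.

From P₀ = D₁/(r − g), the implied growth is g = r − D₁/P₀.
g = 0.083 − 0.51/10.71 = 0.083 − 0.04762 = 0.03538

3.54%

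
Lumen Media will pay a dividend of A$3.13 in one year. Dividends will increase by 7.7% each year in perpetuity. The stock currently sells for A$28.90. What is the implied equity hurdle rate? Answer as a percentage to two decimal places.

Rearranging the constant-growth DDM: r = D₁/P₀ + g.
r = 3.1300 / 28.90 + 0.077 = 0.10830 + 0.077 = 0.18530

18.53%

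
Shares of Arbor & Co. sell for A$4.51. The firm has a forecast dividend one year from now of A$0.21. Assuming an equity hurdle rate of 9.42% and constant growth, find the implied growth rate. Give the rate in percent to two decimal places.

From P₀ = D₁/(r − g), the implied growth is g = r − D₁/P₀.
g = 0.0942 − 0.21/4.51 = 0.0942 − 0.04656 = 0.04764

4.76%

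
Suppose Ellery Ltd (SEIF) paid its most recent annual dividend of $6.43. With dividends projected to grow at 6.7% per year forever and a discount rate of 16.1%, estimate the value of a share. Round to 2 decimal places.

$72.99

Gordon growth model: P₀ = D₁/(r − g). D₁ = 6.43 × (1 + 0.067) = 6.8608.
P₀ = 6.8608 / (0.161 − 0.067) = 6.8608 / 0.094 = 72.9873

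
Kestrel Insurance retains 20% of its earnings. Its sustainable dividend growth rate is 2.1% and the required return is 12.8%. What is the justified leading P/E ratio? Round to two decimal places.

7.48

Payout ratio b = 1 − 0.20 = 0.80.
Justified leading P/E = b/(r−g) = 0.80/(0.128−0.021) = 7.4766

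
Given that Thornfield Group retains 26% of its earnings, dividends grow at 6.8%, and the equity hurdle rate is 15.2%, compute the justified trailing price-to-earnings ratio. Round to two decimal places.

Payout ratio b = 1 − 0.26 = 0.74.
Justified trailing P/E = b(1+g)/(r−g) = 0.74×(1+0.068)/(0.152−0.068) = 9.4086

9.41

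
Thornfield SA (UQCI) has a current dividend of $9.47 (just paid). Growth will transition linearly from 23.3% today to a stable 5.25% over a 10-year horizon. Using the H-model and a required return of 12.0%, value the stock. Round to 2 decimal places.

H-model: P₀ = D₀[(1+g_L) + H(g_S−g_L)]/(r−g_L), with H = 10/2 = 5.
P₀ = 9.47 × [(1+0.0525) + 5×(0.233−0.0525)] / (0.12−0.0525)
   = 9.47 × 1.9550 / 0.0675 = 274.2793

$274.28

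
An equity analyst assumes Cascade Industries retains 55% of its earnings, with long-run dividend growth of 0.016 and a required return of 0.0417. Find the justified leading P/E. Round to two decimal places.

17.51

Payout ratio b = 1 − 0.55 = 0.45.
Justified leading P/E = b/(r−g) = 0.45/(0.0417−0.016) = 17.5097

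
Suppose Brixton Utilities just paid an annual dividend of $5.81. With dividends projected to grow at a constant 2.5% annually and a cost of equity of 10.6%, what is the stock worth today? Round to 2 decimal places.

$73.52

Gordon growth model: P₀ = D₁/(r − g). D₁ = 5.81 × (1 + 0.025) = 5.9552.
P₀ = 5.9552 / (0.106 − 0.025) = 5.9552 / 0.081 = 73.5216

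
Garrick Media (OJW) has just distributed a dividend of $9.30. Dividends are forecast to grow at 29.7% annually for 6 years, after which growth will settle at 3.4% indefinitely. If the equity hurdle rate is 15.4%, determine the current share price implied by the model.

Two-stage DDM. Project D₁…D_6 at 0.297, terminal growth 0.034, discount at r = 0.154.
D_1 = 12.0621
D_2 = 15.6445
D_3 = 20.2910
D_4 = 26.3174
D_5 = 34.1337
D_6 = 44.2714
Terminal value at t=6: TV = D_7/(r−g) = 45.7766/(0.154−0.034) = 381.4715
P₀ = 12.0621/(1+0.154)^1 + 15.6445/(1+0.154)^2 + 20.2910/(1+0.154)^3 + 26.3174/(1+0.154)^4 + 34.1337/(1+0.154)^5 + 44.2714/(1+0.154)^6 + 381.4715/(1+0.154)^6 = 247.1868

$247.19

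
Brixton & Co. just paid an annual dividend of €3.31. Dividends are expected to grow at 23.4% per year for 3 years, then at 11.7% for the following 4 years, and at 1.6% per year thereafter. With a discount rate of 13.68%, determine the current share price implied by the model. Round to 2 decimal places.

€61.13

Three-stage DDM. Project D₁…D_7; terminal Gordon value at t=7 with g = 0.016; discount at r = 0.1368.
D_1 = 4.0845
D_2 = 5.0403
D_3 = 6.2198
D_4 = 6.9475
D_5 = 7.7603
D_6 = 8.6683
D_7 = 9.6825
TV_7 = 9.8374/(0.1368−0.016) = 81.4353
P₀ = Σ Dₜ/(1+r)ᵗ + TV_7/(1+r)^7 = 61.1285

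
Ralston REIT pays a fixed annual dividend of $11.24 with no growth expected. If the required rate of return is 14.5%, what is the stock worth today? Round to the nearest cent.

Zero-growth DDM (perpetuity): P₀ = D/r = 11.24 / 0.145 = 77.5172

$77.52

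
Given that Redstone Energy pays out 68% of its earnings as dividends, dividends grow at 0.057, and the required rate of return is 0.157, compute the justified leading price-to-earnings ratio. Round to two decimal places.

Justified leading P/E = b/(r−g) = 0.68/(0.157−0.057) = 6.8000

6.80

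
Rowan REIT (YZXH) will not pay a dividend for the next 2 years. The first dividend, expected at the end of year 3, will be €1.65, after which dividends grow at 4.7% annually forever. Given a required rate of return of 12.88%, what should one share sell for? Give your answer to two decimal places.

Deferred-dividend DDM. At t=2 the remaining stream is a growing perpetuity with first payment D_3 = 1.65.
V_2 = D_3/(r−g) = 1.65/(0.1288−0.047) = 20.1711
P₀ = V_2/(1+r)^2 = 20.1711/(1+0.1288)^2 = 15.8306

€15.83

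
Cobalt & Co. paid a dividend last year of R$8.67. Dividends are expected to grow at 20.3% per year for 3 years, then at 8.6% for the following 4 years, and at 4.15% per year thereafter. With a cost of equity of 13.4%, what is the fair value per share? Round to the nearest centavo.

Three-stage DDM. Project D₁…D_7; terminal Gordon value at t=7 with g = 0.0415; discount at r = 0.134.
D_1 = 10.4300
D_2 = 12.5473
D_3 = 15.0944
D_4 = 16.3925
D_5 = 17.8023
D_6 = 19.3333
D_7 = 20.9959
TV_7 = 21.8673/(0.134−0.0415) = 236.4029
P₀ = Σ Dₜ/(1+r)ᵗ + TV_7/(1+r)^7 = 164.5399

R$164.54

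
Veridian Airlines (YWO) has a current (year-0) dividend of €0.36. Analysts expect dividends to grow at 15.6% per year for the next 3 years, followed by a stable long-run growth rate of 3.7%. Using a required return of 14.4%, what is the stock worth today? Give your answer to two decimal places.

Two-stage DDM. Project D₁…D_3 at 0.156, terminal growth 0.037, discount at r = 0.144.
D_1 = 0.4162
D_2 = 0.4811
D_3 = 0.5561
Terminal value at t=3: TV = D_4/(r−g) = 0.5767/(0.144−0.037) = 5.3898
P₀ = 0.4162/(1+0.144)^1 + 0.4811/(1+0.144)^2 + 0.5561/(1+0.144)^3 + 5.3898/(1+0.144)^3 = 4.7027

€4.70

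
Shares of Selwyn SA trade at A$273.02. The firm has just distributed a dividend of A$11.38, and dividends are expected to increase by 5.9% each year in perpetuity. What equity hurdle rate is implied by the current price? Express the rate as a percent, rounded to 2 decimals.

10.31%

Rearranging the constant-growth DDM: r = D₁/P₀ + g.
D₁ = 11.38 × (1 + 0.059) = 12.0514.
r = 12.0514 / 273.02 + 0.059 = 0.04414 + 0.059 = 0.10314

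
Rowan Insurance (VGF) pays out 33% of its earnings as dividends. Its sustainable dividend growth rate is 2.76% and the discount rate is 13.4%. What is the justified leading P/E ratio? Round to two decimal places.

3.10

Justified leading P/E = b/(r−g) = 0.33/(0.134−0.0276) = 3.1015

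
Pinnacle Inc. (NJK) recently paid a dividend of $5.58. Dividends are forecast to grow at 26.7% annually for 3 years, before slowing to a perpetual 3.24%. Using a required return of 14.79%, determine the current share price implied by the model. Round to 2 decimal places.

$87.53

Two-stage DDM. Project D₁…D_3 at 0.267, terminal growth 0.0324, discount at r = 0.1479.
D_1 = 7.0699
D_2 = 8.9575
D_3 = 11.3492
Terminal value at t=3: TV = D_4/(r−g) = 11.7169/(0.1479−0.0324) = 101.4449
P₀ = 7.0699/(1+0.1479)^1 + 8.9575/(1+0.1479)^2 + 11.3492/(1+0.1479)^3 + 101.4449/(1+0.1479)^3 = 87.5286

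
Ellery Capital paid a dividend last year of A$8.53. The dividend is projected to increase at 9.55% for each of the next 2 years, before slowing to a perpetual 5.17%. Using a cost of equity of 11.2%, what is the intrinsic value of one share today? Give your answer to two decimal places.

A$161.07

Two-stage DDM. Project D₁…D_2 at 0.0955, terminal growth 0.0517, discount at r = 0.112.
D_1 = 9.3446
D_2 = 10.2370
Terminal value at t=2: TV = D_3/(r−g) = 10.7663/(0.112−0.0517) = 178.5453
P₀ = 9.3446/(1+0.112)^1 + 10.2370/(1+0.112)^2 + 178.5453/(1+0.112)^2 = 161.0727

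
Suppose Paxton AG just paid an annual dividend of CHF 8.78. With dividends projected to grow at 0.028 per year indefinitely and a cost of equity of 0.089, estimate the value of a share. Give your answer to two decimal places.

CHF 147.96

Gordon growth model: P₀ = D₁/(r − g). D₁ = 8.78 × (1 + 0.028) = 9.0258.
P₀ = 9.0258 / (0.089 − 0.028) = 9.0258 / 0.061 = 147.9646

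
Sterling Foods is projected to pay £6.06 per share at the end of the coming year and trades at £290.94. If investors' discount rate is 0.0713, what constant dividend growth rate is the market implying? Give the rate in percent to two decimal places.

5.05%

From P₀ = D₁/(r − g), the implied growth is g = r − D₁/P₀.
g = 0.0713 − 6.06/290.94 = 0.0713 − 0.02083 = 0.05047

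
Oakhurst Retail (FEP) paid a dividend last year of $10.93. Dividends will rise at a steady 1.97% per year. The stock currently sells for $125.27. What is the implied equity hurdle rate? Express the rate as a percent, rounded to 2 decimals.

Rearranging the constant-growth DDM: r = D₁/P₀ + g.
D₁ = 10.93 × (1 + 0.0197) = 11.1453.
r = 11.1453 / 125.27 + 0.0197 = 0.08897 + 0.0197 = 0.10867

10.87%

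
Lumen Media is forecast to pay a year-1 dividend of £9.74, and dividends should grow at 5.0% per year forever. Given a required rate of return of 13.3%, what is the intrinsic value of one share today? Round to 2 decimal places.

£117.35

Gordon growth model: P₀ = D₁/(r − g), with D₁ = 9.74 given directly.
P₀ = 9.7400 / (0.133 − 0.05) = 9.7400 / 0.083 = 117.3494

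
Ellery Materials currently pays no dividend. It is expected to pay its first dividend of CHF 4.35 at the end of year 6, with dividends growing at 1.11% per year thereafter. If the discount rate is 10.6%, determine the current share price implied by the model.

Deferred-dividend DDM. At t=5 the remaining stream is a growing perpetuity with first payment D_6 = 4.35.
V_5 = D_6/(r−g) = 4.35/(0.106−0.0111) = 45.8377
P₀ = V_5/(1+r)^5 = 45.8377/(1+0.106)^5 = 27.6979

CHF 27.70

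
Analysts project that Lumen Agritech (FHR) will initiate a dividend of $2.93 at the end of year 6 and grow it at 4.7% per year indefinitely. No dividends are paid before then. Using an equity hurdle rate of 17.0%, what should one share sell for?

$10.87

Deferred-dividend DDM. At t=5 the remaining stream is a growing perpetuity with first payment D_6 = 2.93.
V_5 = D_6/(r−g) = 2.93/(0.17−0.047) = 23.8211
P₀ = V_5/(1+r)^5 = 23.8211/(1+0.17)^5 = 10.8651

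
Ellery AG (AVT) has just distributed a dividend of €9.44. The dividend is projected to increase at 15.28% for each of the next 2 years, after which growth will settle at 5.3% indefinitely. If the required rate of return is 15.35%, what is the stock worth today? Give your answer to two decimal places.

Two-stage DDM. Project D₁…D_2 at 0.1528, terminal growth 0.053, discount at r = 0.1535.
D_1 = 10.8824
D_2 = 12.5453
Terminal value at t=2: TV = D_3/(r−g) = 13.2102/(0.1535−0.053) = 131.4444
P₀ = 10.8824/(1+0.1535)^1 + 12.5453/(1+0.1535)^2 + 131.4444/(1+0.1535)^2 = 117.6515

€117.65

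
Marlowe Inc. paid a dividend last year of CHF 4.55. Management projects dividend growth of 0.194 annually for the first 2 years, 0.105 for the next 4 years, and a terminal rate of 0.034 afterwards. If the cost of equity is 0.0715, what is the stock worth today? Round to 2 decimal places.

CHF 211.34

Three-stage DDM. Project D₁…D_6; terminal Gordon value at t=6 with g = 0.034; discount at r = 0.0715.
D_1 = 5.4327
D_2 = 6.4866
D_3 = 7.1677
D_4 = 7.9204
D_5 = 8.7520
D_6 = 9.6710
TV_6 = 9.9998/(0.0715−0.034) = 266.6603
P₀ = Σ Dₜ/(1+r)ᵗ + TV_6/(1+r)^6 = 211.3416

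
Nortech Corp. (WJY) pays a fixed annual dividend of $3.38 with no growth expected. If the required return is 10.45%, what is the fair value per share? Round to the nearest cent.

$32.34

Zero-growth DDM (perpetuity): P₀ = D/r = 3.38 / 0.1045 = 32.3445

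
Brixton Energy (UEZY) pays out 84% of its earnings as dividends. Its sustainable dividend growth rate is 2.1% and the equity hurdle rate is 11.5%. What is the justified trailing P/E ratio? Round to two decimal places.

9.12

Justified trailing P/E = b(1+g)/(r−g) = 0.84×(1+0.021)/(0.115−0.021) = 9.1238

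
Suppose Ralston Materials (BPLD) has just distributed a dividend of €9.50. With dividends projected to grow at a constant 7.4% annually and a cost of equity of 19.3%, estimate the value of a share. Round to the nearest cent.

€85.74

Gordon growth model: P₀ = D₁/(r − g). D₁ = 9.50 × (1 + 0.074) = 10.2030.
P₀ = 10.2030 / (0.193 − 0.074) = 10.2030 / 0.119 = 85.7395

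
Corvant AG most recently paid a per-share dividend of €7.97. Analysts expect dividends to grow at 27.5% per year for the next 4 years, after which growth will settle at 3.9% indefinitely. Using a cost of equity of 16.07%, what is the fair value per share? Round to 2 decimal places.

Two-stage DDM. Project D₁…D_4 at 0.275, terminal growth 0.039, discount at r = 0.1607.
D_1 = 10.1617
D_2 = 12.9562
D_3 = 16.5192
D_4 = 21.0620
Terminal value at t=4: TV = D_5/(r−g) = 21.8834/(0.1607−0.039) = 179.8142
P₀ = 10.1617/(1+0.1607)^1 + 12.9562/(1+0.1607)^2 + 16.5192/(1+0.1607)^3 + 21.0620/(1+0.1607)^4 + 179.8142/(1+0.1607)^4 = 139.6106

€139.61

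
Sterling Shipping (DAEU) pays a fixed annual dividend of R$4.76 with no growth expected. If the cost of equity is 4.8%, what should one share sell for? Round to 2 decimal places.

Zero-growth DDM (perpetuity): P₀ = D/r = 4.76 / 0.048 = 99.1667

R$99.17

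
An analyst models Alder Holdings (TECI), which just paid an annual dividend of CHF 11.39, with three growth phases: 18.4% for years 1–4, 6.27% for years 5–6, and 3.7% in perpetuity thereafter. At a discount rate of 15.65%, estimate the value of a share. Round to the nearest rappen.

CHF 162.08

Three-stage DDM. Project D₁…D_6; terminal Gordon value at t=6 with g = 0.037; discount at r = 0.1565.
D_1 = 13.4858
D_2 = 15.9671
D_3 = 18.9051
D_4 = 22.3836
D_5 = 23.7871
D_6 = 25.2785
TV_6 = 26.2138/(0.1565−0.037) = 219.3627
P₀ = Σ Dₜ/(1+r)ᵗ + TV_6/(1+r)^6 = 162.0795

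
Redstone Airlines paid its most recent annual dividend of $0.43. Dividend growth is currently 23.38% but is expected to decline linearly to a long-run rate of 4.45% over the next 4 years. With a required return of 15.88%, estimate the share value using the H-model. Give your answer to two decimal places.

$5.35

H-model: P₀ = D₀[(1+g_L) + H(g_S−g_L)]/(r−g_L), with H = 4/2 = 2.
P₀ = 0.43 × [(1+0.0445) + 2×(0.2338−0.0445)] / (0.1588−0.0445)
   = 0.43 × 1.4231 / 0.1143 = 5.3537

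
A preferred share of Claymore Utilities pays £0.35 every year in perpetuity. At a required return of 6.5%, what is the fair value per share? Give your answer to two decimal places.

Zero-growth DDM (perpetuity): P₀ = D/r = 0.35 / 0.065 = 5.3846

£5.38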